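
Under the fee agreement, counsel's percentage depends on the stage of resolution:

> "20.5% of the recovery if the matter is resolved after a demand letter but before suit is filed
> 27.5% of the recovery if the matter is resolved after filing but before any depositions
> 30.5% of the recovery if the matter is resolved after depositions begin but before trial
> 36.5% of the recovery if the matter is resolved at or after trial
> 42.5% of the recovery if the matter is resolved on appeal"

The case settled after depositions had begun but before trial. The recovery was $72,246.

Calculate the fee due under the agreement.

$22,035.03

The matter settled after depositions had begun but before trial, so the 30.5% rate applies.
$72,246 × 30.5% = $22,035.03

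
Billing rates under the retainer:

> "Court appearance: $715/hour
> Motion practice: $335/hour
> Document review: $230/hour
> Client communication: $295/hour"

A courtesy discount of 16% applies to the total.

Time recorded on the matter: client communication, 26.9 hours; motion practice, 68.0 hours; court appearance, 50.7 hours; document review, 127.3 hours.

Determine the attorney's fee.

Court appearance: 50.7 × $715 = $36,250.50
Motion practice: 68.0 × $335 = $22,780.00
Document review: 127.3 × $230 = $29,279.00
Client communication: 26.9 × $295 = $7,935.50
Subtotal: $96,245.00
Less 16% discount: −$15,399.20
Total: $96,245.00 − $15,399.20 = $80,845.80

$80,845.80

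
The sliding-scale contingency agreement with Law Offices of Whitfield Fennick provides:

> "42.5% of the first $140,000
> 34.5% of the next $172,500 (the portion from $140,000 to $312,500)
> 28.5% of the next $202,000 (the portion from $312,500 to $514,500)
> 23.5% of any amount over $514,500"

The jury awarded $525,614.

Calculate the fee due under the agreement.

$179,194.29

First $140,000 at 42.5% = $59,500.00
Next $172,500 at 34.5% = $59,512.50
Next $202,000 at 28.5% = $57,570.00
Remaining $11,114 at 23.5% = $2,611.79
Fee: $59,500.00 + $59,512.50 + $57,570.00 + $2,611.79 = $179,194.29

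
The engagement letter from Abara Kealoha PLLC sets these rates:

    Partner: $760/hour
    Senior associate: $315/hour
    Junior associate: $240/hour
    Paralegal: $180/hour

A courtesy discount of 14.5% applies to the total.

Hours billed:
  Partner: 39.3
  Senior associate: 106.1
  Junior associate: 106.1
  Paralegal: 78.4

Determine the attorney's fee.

Partner: 39.3 × $760 = $29,868.00
Senior associate: 106.1 × $315 = $33,421.50
Junior associate: 106.1 × $240 = $25,464.00
Paralegal: 78.4 × $180 = $14,112.00
Subtotal: $102,865.50
Less 14.5% discount: −$14,915.50
Total: $102,865.50 − $14,915.50 = $87,950.00

$87,950.00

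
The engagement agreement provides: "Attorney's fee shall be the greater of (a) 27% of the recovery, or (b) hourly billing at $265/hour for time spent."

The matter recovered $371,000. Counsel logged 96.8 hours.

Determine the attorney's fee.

$100,170.00

(a) 27% of $371,000 = $100,170.00
(b) 96.8 × $265 = $25,652.00
The greater is (a): $100,170.00.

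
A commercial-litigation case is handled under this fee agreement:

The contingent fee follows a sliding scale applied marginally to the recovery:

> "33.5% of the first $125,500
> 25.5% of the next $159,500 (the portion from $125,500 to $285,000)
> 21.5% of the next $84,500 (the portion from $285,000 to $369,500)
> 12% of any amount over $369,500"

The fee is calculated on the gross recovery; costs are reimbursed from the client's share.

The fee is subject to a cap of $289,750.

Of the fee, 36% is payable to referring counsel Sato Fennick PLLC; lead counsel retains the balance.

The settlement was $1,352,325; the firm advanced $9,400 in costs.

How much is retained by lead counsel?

$140,045.76

Fee base is the gross recovery, $1,352,325; costs are reimbursed separately.
First $125,500 at 33.5% = $42,042.50
Next $159,500 at 25.5% = $40,672.50
Next $84,500 at 21.5% = $18,167.50
Remaining $982,825 at 12% = $117,939.00
Fee: $42,042.50 + $40,672.50 + $18,167.50 + $117,939.00 = $218,821.50
$218,821.50 is under the $289,750 cap.
Referral share: 36% of $218,821.50 = $78,775.74; lead counsel retains $218,821.50 − $78,775.74 = $140,045.76.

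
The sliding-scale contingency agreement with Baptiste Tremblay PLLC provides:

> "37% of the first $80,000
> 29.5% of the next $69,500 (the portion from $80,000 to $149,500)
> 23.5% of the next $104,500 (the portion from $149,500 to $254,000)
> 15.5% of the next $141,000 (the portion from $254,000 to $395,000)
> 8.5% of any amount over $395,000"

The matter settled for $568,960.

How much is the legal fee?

$111,301.60

First $80,000 at 37% = $29,600.00
Next $69,500 at 29.5% = $20,502.50
Next $104,500 at 23.5% = $24,557.50
Next $141,000 at 15.5% = $21,855.00
Remaining $173,960 at 8.5% = $14,786.60
Fee: $29,600.00 + $20,502.50 + $24,557.50 + $21,855.00 + $14,786.60 = $111,301.60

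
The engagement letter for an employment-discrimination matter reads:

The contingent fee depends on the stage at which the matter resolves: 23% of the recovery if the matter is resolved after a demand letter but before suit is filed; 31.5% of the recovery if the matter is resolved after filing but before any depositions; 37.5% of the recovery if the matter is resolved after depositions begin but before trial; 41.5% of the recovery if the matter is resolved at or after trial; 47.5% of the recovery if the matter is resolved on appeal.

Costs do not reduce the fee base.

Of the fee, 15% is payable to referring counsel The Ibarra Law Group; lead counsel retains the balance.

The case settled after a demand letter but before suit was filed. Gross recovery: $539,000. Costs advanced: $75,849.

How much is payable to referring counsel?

Fee base is the gross recovery, $539,000; costs are reimbursed separately.
The matter settled after a demand letter but before suit was filed, so the 23% rate applies.
$539,000 × 23% = $123,970.00
Referral share: 15% of $123,970.00 = $18,595.50; lead counsel retains $123,970.00 − $18,595.50 = $105,374.50.

$18,595.50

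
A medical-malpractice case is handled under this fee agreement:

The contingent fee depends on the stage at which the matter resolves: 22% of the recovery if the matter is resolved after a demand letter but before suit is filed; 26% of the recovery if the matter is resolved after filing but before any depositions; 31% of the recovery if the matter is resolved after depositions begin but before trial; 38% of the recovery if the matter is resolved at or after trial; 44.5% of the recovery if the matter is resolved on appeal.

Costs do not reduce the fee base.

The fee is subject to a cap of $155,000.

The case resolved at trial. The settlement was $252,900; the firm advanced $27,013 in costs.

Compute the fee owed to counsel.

$96,102.00

Fee base is the gross recovery, $252,900; costs are reimbursed separately.
The matter resolved at trial, so the 38% rate applies.
$252,900 × 38% = $96,102.00
$96,102.00 is under the $155,000 cap.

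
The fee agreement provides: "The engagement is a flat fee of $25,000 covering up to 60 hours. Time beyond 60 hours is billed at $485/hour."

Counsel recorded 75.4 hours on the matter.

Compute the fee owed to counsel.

Flat fee: $25,000.00
Excess hours: 75.4 − 60 = 15.4
Overrun: 15.4 × $485 = $7,469.00
Total: $25,000.00 + $7,469.00 = $32,469.00

$32,469.00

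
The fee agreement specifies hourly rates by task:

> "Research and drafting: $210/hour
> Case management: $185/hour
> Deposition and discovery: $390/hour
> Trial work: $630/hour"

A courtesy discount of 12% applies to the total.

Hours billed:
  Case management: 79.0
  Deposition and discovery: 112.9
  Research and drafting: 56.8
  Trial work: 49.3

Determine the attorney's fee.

$89,437.04

Research and drafting: 56.8 × $210 = $11,928.00
Case management: 79.0 × $185 = $14,615.00
Deposition and discovery: 112.9 × $390 = $44,031.00
Trial work: 49.3 × $630 = $31,059.00
Subtotal: $101,633.00
Less 12% discount: −$12,195.96
Total: $101,633.00 − $12,195.96 = $89,437.04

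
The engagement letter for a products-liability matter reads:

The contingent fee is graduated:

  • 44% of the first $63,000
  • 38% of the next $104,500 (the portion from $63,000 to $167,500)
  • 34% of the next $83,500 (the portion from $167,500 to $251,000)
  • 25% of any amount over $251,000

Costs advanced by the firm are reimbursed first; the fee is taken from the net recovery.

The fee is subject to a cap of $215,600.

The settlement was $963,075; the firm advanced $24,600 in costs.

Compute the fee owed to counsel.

Fee base (net of costs): $963,075 − $24,600 = $938,475
First $63,000 at 44% = $27,720.00
Next $104,500 at 38% = $39,710.00
Next $83,500 at 34% = $28,390.00
Remaining $687,475 at 25% = $171,868.75
Fee: $27,720.00 + $39,710.00 + $28,390.00 + $171,868.75 = $267,688.75
$267,688.75 exceeds the $215,600 cap, so the fee is capped at $215,600.00.

$215,600.00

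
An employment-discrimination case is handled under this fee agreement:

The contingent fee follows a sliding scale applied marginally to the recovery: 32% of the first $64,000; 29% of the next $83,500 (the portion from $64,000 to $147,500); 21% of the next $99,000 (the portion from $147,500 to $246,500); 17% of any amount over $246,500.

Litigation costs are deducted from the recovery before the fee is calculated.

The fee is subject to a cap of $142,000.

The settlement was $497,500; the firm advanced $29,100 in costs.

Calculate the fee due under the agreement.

Fee base (net of costs): $497,500 − $29,100 = $468,400
First $64,000 at 32% = $20,480.00
Next $83,500 at 29% = $24,215.00
Next $99,000 at 21% = $20,790.00
Remaining $221,900 at 17% = $37,723.00
Fee: $20,480.00 + $24,215.00 + $20,790.00 + $37,723.00 = $103,208.00
$103,208.00 is under the $142,000 cap.

$103,208.00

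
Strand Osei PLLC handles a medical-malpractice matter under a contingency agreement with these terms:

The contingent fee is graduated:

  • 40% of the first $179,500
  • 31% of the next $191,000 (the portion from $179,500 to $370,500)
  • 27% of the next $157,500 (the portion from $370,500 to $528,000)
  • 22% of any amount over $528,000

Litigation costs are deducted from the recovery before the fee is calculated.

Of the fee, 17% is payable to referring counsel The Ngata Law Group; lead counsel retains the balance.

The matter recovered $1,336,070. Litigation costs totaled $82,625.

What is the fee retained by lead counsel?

Fee base (net of costs): $1,336,070 − $82,625 = $1,253,445
First $179,500 at 40% = $71,800.00
Next $191,000 at 31% = $59,210.00
Next $157,500 at 27% = $42,525.00
Remaining $725,445 at 22% = $159,597.90
Fee: $71,800.00 + $59,210.00 + $42,525.00 + $159,597.90 = $333,132.90
Referral share: 17% of $333,132.90 = $56,632.59; lead counsel retains $333,132.90 − $56,632.59 = $276,500.31.

$276,500.31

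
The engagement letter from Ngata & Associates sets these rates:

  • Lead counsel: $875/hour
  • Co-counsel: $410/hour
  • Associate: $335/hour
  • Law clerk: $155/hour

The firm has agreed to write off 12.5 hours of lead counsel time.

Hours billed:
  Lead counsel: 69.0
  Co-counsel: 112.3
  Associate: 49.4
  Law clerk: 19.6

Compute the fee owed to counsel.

Lead counsel: 69.0 × $875 = $60,375.00
Co-counsel: 112.3 × $410 = $46,043.00
Associate: 49.4 × $335 = $16,549.00
Law clerk: 19.6 × $155 = $3,038.00
Subtotal: $126,005.00
Write-off: 12.5 × $875 = $10,937.50
Total: $126,005.00 − $10,937.50 = $115,067.50

$115,067.50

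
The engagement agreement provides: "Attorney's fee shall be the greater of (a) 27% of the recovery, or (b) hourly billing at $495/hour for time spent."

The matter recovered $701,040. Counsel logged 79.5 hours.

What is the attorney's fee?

$189,280.80

(a) 27% of $701,040 = $189,280.80
(b) 79.5 × $495 = $39,352.50
The greater is (a): $189,280.80.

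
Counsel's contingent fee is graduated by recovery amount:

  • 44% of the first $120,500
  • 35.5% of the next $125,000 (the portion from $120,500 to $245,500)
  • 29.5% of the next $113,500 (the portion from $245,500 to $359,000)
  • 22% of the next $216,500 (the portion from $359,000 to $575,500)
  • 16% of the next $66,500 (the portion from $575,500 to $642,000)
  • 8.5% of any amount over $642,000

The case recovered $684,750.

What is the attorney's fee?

First $120,500 at 44% = $53,020.00
Next $125,000 at 35.5% = $44,375.00
Next $113,500 at 29.5% = $33,482.50
Next $216,500 at 22% = $47,630.00
Next $66,500 at 16% = $10,640.00
Remaining $42,750 at 8.5% = $3,633.75
Fee: $53,020.00 + $44,375.00 + $33,482.50 + $47,630.00 + $10,640.00 + $3,633.75 = $192,781.25

$192,781.25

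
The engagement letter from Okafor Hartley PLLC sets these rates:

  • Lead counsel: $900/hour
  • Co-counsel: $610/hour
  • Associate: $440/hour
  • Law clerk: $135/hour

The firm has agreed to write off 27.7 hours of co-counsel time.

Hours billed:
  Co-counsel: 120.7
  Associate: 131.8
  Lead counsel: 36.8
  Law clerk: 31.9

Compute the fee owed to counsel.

$152,148.50

Lead counsel: 36.8 × $900 = $33,120.00
Co-counsel: 120.7 × $610 = $73,627.00
Associate: 131.8 × $440 = $57,992.00
Law clerk: 31.9 × $135 = $4,306.50
Subtotal: $169,045.50
Write-off: 27.7 × $610 = $16,897.00
Total: $169,045.50 − $16,897.00 = $152,148.50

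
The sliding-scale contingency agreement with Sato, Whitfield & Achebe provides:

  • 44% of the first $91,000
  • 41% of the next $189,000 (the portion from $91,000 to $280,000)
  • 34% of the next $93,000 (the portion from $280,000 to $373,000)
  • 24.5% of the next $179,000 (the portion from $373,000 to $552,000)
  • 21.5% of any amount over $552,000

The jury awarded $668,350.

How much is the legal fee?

First $91,000 at 44% = $40,040.00
Next $189,000 at 41% = $77,490.00
Next $93,000 at 34% = $31,620.00
Next $179,000 at 24.5% = $43,855.00
Remaining $116,350 at 21.5% = $25,015.25
Fee: $40,040.00 + $77,490.00 + $31,620.00 + $43,855.00 + $25,015.25 = $218,020.25

$218,020.25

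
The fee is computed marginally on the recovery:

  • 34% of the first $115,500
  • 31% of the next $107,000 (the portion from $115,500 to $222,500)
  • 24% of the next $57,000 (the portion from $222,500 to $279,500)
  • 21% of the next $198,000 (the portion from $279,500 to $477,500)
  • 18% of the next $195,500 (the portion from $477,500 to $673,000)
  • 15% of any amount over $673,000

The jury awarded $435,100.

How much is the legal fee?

First $115,500 at 34% = $39,270.00
Next $107,000 at 31% = $33,170.00
Next $57,000 at 24% = $13,680.00
Remaining $155,600 at 21% = $32,676.00
Fee: $39,270.00 + $33,170.00 + $13,680.00 + $32,676.00 = $118,796.00

$118,796.00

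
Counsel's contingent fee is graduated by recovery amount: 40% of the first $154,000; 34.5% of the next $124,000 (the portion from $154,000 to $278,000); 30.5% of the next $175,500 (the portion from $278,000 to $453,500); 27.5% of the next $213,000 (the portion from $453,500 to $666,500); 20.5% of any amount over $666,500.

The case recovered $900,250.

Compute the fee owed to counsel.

First $154,000 at 40% = $61,600.00
Next $124,000 at 34.5% = $42,780.00
Next $175,500 at 30.5% = $53,527.50
Next $213,000 at 27.5% = $58,575.00
Remaining $233,750 at 20.5% = $47,918.75
Fee: $61,600.00 + $42,780.00 + $53,527.50 + $58,575.00 + $47,918.75 = $264,401.25

$264,401.25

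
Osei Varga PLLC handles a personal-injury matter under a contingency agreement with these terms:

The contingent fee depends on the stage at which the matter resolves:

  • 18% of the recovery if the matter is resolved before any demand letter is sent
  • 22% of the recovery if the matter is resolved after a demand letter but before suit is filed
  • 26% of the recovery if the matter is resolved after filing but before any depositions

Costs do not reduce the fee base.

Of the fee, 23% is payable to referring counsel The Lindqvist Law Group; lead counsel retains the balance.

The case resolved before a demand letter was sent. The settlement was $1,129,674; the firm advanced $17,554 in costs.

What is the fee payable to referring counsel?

$46,768.50

Fee base is the gross recovery, $1,129,674; costs are reimbursed separately.
The matter resolved before a demand letter was sent, so the 18% rate applies.
$1,129,674 × 18% = $203,341.32
Referral share: 23% of $203,341.32 = $46,768.50; lead counsel retains $203,341.32 − $46,768.50 = $156,572.82.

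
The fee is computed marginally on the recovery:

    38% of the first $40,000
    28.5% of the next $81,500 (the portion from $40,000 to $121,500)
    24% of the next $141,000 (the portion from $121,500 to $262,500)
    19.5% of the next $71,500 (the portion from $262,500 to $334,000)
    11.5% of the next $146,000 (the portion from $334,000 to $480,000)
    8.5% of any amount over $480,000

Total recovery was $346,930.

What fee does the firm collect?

First $40,000 at 38% = $15,200.00
Next $81,500 at 28.5% = $23,227.50
Next $141,000 at 24% = $33,840.00
Next $71,500 at 19.5% = $13,942.50
Remaining $12,930 at 11.5% = $1,486.95
Fee: $15,200.00 + $23,227.50 + $33,840.00 + $13,942.50 + $1,486.95 = $87,696.95

$87,696.95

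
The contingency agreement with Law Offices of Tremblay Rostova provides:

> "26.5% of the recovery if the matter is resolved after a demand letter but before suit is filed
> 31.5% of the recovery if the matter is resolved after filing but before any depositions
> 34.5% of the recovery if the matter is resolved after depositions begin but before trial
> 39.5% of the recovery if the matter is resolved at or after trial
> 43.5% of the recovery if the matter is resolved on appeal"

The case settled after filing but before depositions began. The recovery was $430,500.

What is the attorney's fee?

$135,607.50

The matter settled after filing but before depositions began, so the 31.5% rate applies.
$430,500 × 31.5% = $135,607.50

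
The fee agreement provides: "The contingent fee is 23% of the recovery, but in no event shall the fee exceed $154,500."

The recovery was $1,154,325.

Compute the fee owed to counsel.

$154,500.00

23% of $1,154,325 = $265,494.75
That exceeds the $154,500 cap, so the fee is capped at $154,500.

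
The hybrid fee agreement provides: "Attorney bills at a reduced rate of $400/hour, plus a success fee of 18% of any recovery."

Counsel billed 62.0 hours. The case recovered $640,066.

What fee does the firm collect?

Hourly: 62.0 × $400 = $24,800.00
Success fee: 18% of $640,066 = $115,211.88
Total: $24,800.00 + $115,211.88 = $140,011.88

$140,011.88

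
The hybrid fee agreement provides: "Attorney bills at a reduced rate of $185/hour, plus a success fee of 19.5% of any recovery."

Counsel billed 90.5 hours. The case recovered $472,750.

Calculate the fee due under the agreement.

Hourly: 90.5 × $185 = $16,742.50
Success fee: 19.5% of $472,750 = $92,186.25
Total: $16,742.50 + $92,186.25 = $108,928.75

$108,928.75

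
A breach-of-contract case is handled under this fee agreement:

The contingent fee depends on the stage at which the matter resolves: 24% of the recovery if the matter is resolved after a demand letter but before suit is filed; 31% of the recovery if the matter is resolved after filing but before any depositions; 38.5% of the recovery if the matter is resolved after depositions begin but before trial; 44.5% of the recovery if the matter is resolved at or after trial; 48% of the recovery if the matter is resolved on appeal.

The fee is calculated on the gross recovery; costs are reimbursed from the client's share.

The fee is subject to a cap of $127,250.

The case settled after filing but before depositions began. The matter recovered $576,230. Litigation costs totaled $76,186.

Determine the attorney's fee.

Fee base is the gross recovery, $576,230; costs are reimbursed separately.
The matter settled after filing but before depositions began, so the 31% rate applies.
$576,230 × 31% = $178,631.30
$178,631.30 exceeds the $127,250 cap, so the fee is capped at $127,250.00.

$127,250.00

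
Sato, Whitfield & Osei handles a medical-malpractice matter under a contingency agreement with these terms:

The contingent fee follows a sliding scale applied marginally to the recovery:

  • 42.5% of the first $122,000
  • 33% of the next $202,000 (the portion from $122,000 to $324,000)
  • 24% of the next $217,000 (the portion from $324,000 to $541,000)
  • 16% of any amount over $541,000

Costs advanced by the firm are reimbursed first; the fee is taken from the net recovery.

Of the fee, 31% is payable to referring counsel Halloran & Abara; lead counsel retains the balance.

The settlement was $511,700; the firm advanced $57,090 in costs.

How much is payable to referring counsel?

Fee base (net of costs): $511,700 − $57,090 = $454,610
First $122,000 at 42.5% = $51,850.00
Next $202,000 at 33% = $66,660.00
Remaining $130,610 at 24% = $31,346.40
Fee: $51,850.00 + $66,660.00 + $31,346.40 = $149,856.40
Referral share: 31% of $149,856.40 = $46,455.48; lead counsel retains $149,856.40 − $46,455.48 = $103,400.92.

$46,455.48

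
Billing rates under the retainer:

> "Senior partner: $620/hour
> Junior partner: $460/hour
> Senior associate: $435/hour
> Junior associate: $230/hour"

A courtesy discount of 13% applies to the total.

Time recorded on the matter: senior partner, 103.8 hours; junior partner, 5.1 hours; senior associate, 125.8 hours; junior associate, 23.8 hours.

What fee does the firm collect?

$110,402.13

Senior partner: 103.8 × $620 = $64,356.00
Junior partner: 5.1 × $460 = $2,346.00
Senior associate: 125.8 × $435 = $54,723.00
Junior associate: 23.8 × $230 = $5,474.00
Subtotal: $126,899.00
Less 13% discount: −$16,496.87
Total: $126,899.00 − $16,496.87 = $110,402.13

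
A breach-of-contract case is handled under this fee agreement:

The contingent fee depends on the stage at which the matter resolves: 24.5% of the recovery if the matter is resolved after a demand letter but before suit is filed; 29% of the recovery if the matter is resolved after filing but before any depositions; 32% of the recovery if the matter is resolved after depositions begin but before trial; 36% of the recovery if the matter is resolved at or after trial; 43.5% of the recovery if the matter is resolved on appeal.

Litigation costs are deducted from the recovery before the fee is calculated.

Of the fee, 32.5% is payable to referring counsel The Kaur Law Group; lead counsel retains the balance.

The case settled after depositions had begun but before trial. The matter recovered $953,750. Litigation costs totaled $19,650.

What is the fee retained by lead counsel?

$201,765.60

Fee base (net of costs): $953,750 − $19,650 = $934,100
The matter settled after depositions had begun but before trial, so the 32% rate applies.
$934,100 × 32% = $298,912.00
Referral share: 32.5% of $298,912.00 = $97,146.40; lead counsel retains $298,912.00 − $97,146.40 = $201,765.60.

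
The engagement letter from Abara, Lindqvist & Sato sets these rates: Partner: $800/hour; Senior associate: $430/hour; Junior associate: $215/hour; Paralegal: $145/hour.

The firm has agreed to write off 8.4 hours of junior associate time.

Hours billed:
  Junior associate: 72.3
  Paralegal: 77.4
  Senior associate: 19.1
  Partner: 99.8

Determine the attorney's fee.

Partner: 99.8 × $800 = $79,840.00
Senior associate: 19.1 × $430 = $8,213.00
Junior associate: 72.3 × $215 = $15,544.50
Paralegal: 77.4 × $145 = $11,223.00
Subtotal: $114,820.50
Write-off: 8.4 × $215 = $1,806.00
Total: $114,820.50 − $1,806.00 = $113,014.50

$113,014.50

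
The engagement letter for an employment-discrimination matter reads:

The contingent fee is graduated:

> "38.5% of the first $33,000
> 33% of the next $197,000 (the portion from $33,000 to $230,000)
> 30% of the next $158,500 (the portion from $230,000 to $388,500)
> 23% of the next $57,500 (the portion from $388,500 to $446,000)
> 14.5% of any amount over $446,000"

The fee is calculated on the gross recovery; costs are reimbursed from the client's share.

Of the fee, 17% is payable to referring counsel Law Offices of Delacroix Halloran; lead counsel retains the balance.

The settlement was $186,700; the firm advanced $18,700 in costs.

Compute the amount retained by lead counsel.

Fee base is the gross recovery, $186,700; costs are reimbursed separately.
First $33,000 at 38.5% = $12,705.00
Remaining $153,700 at 33% = $50,721.00
Fee: $12,705.00 + $50,721.00 = $63,426.00
Referral share: 17% of $63,426.00 = $10,782.42; lead counsel retains $63,426.00 − $10,782.42 = $52,643.58.

$52,643.58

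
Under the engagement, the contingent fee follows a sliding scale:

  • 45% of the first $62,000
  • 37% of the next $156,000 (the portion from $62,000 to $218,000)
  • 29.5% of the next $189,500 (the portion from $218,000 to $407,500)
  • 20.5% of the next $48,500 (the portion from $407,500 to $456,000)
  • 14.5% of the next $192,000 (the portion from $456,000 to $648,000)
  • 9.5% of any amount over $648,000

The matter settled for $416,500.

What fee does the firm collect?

First $62,000 at 45% = $27,900.00
Next $156,000 at 37% = $57,720.00
Next $189,500 at 29.5% = $55,902.50
Remaining $9,000 at 20.5% = $1,845.00
Fee: $27,900.00 + $57,720.00 + $55,902.50 + $1,845.00 = $143,367.50

$143,367.50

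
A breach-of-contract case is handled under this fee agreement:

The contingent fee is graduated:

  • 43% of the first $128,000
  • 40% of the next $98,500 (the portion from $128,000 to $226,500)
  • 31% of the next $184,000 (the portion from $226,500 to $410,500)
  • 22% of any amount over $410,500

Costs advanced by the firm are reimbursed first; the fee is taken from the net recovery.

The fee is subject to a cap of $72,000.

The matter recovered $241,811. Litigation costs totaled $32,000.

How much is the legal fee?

$72,000.00

Fee base (net of costs): $241,811 − $32,000 = $209,811
First $128,000 at 43% = $55,040.00
Remaining $81,811 at 40% = $32,724.40
Fee: $55,040.00 + $32,724.40 = $87,764.40
$87,764.40 exceeds the $72,000 cap, so the fee is capped at $72,000.00.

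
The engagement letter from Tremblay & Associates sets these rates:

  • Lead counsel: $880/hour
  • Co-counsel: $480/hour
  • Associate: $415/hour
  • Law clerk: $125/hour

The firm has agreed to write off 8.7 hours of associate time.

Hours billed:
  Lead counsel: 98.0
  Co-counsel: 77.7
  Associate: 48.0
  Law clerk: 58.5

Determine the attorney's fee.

Lead counsel: 98.0 × $880 = $86,240.00
Co-counsel: 77.7 × $480 = $37,296.00
Associate: 48.0 × $415 = $19,920.00
Law clerk: 58.5 × $125 = $7,312.50
Subtotal: $150,768.50
Write-off: 8.7 × $415 = $3,610.50
Total: $150,768.50 − $3,610.50 = $147,158.00

$147,158.00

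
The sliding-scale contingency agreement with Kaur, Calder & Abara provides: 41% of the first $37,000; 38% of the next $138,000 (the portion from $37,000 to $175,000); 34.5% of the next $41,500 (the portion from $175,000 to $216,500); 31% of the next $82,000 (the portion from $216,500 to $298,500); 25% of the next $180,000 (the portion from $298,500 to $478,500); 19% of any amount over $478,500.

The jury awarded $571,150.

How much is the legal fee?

First $37,000 at 41% = $15,170.00
Next $138,000 at 38% = $52,440.00
Next $41,500 at 34.5% = $14,317.50
Next $82,000 at 31% = $25,420.00
Next $180,000 at 25% = $45,000.00
Remaining $92,650 at 19% = $17,603.50
Fee: $15,170.00 + $52,440.00 + $14,317.50 + $25,420.00 + $45,000.00 + $17,603.50 = $169,951.00

$169,951.00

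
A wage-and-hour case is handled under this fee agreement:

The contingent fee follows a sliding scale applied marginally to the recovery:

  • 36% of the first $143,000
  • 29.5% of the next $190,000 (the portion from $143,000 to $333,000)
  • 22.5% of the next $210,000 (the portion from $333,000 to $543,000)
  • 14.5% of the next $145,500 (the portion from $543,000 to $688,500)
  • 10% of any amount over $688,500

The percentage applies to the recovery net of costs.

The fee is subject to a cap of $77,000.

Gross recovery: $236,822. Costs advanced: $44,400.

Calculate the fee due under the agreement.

Fee base (net of costs): $236,822 − $44,400 = $192,422
First $143,000 at 36% = $51,480.00
Remaining $49,422 at 29.5% = $14,579.49
Fee: $51,480.00 + $14,579.49 = $66,059.49
$66,059.49 is under the $77,000 cap.

$66,059.49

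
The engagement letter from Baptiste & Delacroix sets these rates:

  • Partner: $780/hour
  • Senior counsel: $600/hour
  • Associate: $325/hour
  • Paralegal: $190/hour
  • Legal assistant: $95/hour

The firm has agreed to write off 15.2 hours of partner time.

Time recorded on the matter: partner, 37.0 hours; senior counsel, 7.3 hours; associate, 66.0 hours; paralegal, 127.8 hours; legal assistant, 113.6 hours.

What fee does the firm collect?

Partner: 37.0 × $780 = $28,860.00
Senior counsel: 7.3 × $600 = $4,380.00
Associate: 66.0 × $325 = $21,450.00
Paralegal: 127.8 × $190 = $24,282.00
Legal assistant: 113.6 × $95 = $10,792.00
Subtotal: $89,764.00
Write-off: 15.2 × $780 = $11,856.00
Total: $89,764.00 − $11,856.00 = $77,908.00

$77,908.00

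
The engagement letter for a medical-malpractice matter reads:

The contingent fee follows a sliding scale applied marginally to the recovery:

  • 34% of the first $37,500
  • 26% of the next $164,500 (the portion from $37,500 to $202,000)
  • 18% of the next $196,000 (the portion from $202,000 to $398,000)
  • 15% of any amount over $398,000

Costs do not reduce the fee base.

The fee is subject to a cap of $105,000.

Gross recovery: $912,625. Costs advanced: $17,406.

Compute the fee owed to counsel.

$105,000.00

Fee base is the gross recovery, $912,625; costs are reimbursed separately.
First $37,500 at 34% = $12,750.00
Next $164,500 at 26% = $42,770.00
Next $196,000 at 18% = $35,280.00
Remaining $514,625 at 15% = $77,193.75
Fee: $12,750.00 + $42,770.00 + $35,280.00 + $77,193.75 = $167,993.75
$167,993.75 exceeds the $105,000 cap, so the fee is capped at $105,000.00.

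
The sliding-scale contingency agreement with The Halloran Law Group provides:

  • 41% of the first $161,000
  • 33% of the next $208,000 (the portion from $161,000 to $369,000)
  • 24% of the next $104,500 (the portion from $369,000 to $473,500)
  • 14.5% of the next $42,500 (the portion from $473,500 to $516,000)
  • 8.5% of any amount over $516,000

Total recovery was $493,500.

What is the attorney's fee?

First $161,000 at 41% = $66,010.00
Next $208,000 at 33% = $68,640.00
Next $104,500 at 24% = $25,080.00
Remaining $20,000 at 14.5% = $2,900.00
Fee: $66,010.00 + $68,640.00 + $25,080.00 + $2,900.00 = $162,630.00

$162,630.00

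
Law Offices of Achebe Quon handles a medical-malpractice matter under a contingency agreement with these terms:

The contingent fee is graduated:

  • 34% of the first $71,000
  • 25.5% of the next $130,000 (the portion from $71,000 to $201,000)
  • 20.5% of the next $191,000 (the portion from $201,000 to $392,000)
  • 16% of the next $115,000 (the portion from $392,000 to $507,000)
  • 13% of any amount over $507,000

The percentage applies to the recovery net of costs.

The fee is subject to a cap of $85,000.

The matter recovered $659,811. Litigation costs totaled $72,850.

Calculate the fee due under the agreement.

$85,000.00

Fee base (net of costs): $659,811 − $72,850 = $586,961
First $71,000 at 34% = $24,140.00
Next $130,000 at 25.5% = $33,150.00
Next $191,000 at 20.5% = $39,155.00
Next $115,000 at 16% = $18,400.00
Remaining $79,961 at 13% = $10,394.93
Fee: $24,140.00 + $33,150.00 + $39,155.00 + $18,400.00 + $10,394.93 = $125,239.93
$125,239.93 exceeds the $85,000 cap, so the fee is capped at $85,000.00.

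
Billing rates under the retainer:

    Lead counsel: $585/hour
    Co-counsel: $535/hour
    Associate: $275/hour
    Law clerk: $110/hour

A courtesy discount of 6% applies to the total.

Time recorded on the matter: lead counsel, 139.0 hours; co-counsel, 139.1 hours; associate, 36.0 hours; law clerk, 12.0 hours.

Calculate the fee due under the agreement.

Lead counsel: 139.0 × $585 = $81,315.00
Co-counsel: 139.1 × $535 = $74,418.50
Associate: 36.0 × $275 = $9,900.00
Law clerk: 12.0 × $110 = $1,320.00
Subtotal: $166,953.50
Less 6% discount: −$10,017.21
Total: $166,953.50 − $10,017.21 = $156,936.29

$156,936.29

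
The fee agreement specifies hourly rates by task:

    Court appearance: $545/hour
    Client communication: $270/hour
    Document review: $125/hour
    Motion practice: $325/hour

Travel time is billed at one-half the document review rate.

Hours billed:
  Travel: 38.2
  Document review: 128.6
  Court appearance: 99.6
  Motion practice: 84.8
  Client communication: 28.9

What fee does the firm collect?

Court appearance: 99.6 × $545 = $54,282.00
Client communication: 28.9 × $270 = $7,803.00
Document review: 128.6 × $125 = $16,075.00
Motion practice: 84.8 × $325 = $27,560.00
Subtotal: $54,282.00 + $7,803.00 + $16,075.00 + $27,560.00 = $105,720.00
Travel: 38.2 × ($125 ÷ 2) = 38.2 × $62.50 = $2,387.50
Total: $105,720.00 + $2,387.50 = $108,107.50

$108,107.50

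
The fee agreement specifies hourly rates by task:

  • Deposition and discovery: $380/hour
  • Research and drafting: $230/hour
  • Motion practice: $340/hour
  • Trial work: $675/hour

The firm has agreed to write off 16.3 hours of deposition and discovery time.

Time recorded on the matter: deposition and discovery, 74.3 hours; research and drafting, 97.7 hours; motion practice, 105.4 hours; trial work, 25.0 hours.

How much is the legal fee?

$97,222.00

Deposition and discovery: 74.3 × $380 = $28,234.00
Research and drafting: 97.7 × $230 = $22,471.00
Motion practice: 105.4 × $340 = $35,836.00
Trial work: 25.0 × $675 = $16,875.00
Subtotal: $103,416.00
Write-off: 16.3 × $380 = $6,194.00
Total: $103,416.00 − $6,194.00 = $97,222.00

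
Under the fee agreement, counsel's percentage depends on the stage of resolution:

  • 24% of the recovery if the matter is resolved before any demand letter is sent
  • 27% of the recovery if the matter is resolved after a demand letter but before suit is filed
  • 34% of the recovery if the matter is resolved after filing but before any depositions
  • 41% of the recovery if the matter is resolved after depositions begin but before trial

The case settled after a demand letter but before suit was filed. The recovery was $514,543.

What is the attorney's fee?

The matter settled after a demand letter but before suit was filed, so the 27% rate applies.
$514,543 × 27% = $138,926.61

$138,926.61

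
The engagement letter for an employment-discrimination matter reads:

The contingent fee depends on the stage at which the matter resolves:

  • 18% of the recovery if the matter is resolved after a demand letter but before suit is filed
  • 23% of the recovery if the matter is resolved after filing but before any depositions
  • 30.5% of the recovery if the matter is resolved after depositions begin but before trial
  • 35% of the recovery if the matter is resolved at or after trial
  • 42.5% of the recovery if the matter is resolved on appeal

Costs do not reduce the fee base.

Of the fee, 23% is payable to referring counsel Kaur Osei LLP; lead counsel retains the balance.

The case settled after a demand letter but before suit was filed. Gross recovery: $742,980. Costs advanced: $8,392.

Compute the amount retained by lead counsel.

Fee base is the gross recovery, $742,980; costs are reimbursed separately.
The matter settled after a demand letter but before suit was filed, so the 18% rate applies.
$742,980 × 18% = $133,736.40
Referral share: 23% of $133,736.40 = $30,759.37; lead counsel retains $133,736.40 − $30,759.37 = $102,977.03.

$102,977.03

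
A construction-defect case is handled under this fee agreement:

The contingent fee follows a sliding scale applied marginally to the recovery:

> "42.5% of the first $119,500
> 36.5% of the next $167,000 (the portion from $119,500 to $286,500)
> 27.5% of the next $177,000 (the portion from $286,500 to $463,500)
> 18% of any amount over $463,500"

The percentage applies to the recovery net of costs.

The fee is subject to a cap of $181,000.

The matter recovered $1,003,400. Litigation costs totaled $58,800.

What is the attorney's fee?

Fee base (net of costs): $1,003,400 − $58,800 = $944,600
First $119,500 at 42.5% = $50,787.50
Next $167,000 at 36.5% = $60,955.00
Next $177,000 at 27.5% = $48,675.00
Remaining $481,100 at 18% = $86,598.00
Fee: $50,787.50 + $60,955.00 + $48,675.00 + $86,598.00 = $247,015.50
$247,015.50 exceeds the $181,000 cap, so the fee is capped at $181,000.00.

$181,000.00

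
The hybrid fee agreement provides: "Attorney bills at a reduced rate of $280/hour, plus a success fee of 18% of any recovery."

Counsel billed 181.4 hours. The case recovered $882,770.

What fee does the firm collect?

$209,690.60

Hourly: 181.4 × $280 = $50,792.00
Success fee: 18% of $882,770 = $158,898.60
Total: $50,792.00 + $158,898.60 = $209,690.60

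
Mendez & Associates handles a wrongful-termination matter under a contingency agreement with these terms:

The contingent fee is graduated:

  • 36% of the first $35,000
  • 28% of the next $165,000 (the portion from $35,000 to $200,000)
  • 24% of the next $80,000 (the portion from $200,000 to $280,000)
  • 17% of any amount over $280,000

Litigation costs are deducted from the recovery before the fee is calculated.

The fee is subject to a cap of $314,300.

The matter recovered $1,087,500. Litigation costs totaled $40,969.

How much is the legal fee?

Fee base (net of costs): $1,087,500 − $40,969 = $1,046,531
First $35,000 at 36% = $12,600.00
Next $165,000 at 28% = $46,200.00
Next $80,000 at 24% = $19,200.00
Remaining $766,531 at 17% = $130,310.27
Fee: $12,600.00 + $46,200.00 + $19,200.00 + $130,310.27 = $208,310.27
$208,310.27 is under the $314,300 cap.

$208,310.27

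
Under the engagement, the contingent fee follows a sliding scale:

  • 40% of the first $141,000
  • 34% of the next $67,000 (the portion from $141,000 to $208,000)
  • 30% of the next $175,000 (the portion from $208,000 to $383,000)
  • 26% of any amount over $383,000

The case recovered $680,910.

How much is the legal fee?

$209,136.60

First $141,000 at 40% = $56,400.00
Next $67,000 at 34% = $22,780.00
Next $175,000 at 30% = $52,500.00
Remaining $297,910 at 26% = $77,456.60
Fee: $56,400.00 + $22,780.00 + $52,500.00 + $77,456.60 = $209,136.60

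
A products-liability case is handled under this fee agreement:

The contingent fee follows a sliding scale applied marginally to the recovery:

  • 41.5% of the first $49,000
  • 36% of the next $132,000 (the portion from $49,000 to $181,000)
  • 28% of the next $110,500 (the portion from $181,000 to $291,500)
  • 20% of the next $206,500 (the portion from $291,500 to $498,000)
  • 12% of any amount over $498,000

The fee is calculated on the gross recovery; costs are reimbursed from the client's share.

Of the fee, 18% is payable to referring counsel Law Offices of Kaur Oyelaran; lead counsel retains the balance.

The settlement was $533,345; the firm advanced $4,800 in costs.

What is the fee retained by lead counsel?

$118,355.85

Fee base is the gross recovery, $533,345; costs are reimbursed separately.
First $49,000 at 41.5% = $20,335.00
Next $132,000 at 36% = $47,520.00
Next $110,500 at 28% = $30,940.00
Next $206,500 at 20% = $41,300.00
Remaining $35,345 at 12% = $4,241.40
Fee: $20,335.00 + $47,520.00 + $30,940.00 + $41,300.00 + $4,241.40 = $144,336.40
Referral share: 18% of $144,336.40 = $25,980.55; lead counsel retains $144,336.40 − $25,980.55 = $118,355.85.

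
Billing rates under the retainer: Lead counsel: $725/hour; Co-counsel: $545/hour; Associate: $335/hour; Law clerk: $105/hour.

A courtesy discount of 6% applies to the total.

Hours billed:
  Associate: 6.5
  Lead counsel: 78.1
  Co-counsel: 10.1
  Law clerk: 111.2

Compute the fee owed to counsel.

Lead counsel: 78.1 × $725 = $56,622.50
Co-counsel: 10.1 × $545 = $5,504.50
Associate: 6.5 × $335 = $2,177.50
Law clerk: 111.2 × $105 = $11,676.00
Subtotal: $75,980.50
Less 6% discount: −$4,558.83
Total: $75,980.50 − $4,558.83 = $71,421.67

$71,421.67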